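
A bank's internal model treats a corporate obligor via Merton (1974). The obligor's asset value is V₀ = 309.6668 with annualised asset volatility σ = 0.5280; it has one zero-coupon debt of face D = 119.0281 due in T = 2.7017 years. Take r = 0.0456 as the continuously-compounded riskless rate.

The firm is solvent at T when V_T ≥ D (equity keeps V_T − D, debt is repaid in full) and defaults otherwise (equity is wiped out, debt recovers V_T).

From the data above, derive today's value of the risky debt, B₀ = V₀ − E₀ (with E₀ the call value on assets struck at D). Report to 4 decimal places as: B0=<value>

B0=97.6985

With assets at 309.6668 and a single debt payment of 119.0281 at 2.7017 years:
d₁ = [ln(V₀/D) + (r + σ²/2)T] / (σ√T)
   = [ln(309.6668/119.0281) + (0.0456 + 0.5·0.5280²)·2.7017] / (0.5280·√2.7017)
   = [0.956137 + 0.499793] / 0.867866 = 1.677599
d₂ = d₁ − σ√T = 1.677599 − 0.867866 = 0.809733
N(d₁) = 0.953287,  N(d₂) = 0.790953,  e^(−rT) = 0.884089
E₀ = V₀·N(d₁) − D·e^(−rT)·N(d₂)
   = 309.6668·0.953287 − 119.0281·0.884089·0.790953 = 211.968276
B₀ = V₀ − E₀ = 309.6668 − 211.968276 = 97.698524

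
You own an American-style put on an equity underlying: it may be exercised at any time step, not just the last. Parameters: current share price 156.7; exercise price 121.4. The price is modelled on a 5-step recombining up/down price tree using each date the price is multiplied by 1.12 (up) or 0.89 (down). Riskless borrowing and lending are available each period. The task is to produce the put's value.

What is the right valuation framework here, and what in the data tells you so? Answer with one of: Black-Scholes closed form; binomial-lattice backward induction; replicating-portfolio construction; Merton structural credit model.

Key observation: the put (strike 121.4 on spot 156.7) is American-style on a 5-step discrete price model, so the early-exercise decision at every node requires stepwise backward valuation — a closed form cannot price the exercise right.

framework: binomial-lattice backward induction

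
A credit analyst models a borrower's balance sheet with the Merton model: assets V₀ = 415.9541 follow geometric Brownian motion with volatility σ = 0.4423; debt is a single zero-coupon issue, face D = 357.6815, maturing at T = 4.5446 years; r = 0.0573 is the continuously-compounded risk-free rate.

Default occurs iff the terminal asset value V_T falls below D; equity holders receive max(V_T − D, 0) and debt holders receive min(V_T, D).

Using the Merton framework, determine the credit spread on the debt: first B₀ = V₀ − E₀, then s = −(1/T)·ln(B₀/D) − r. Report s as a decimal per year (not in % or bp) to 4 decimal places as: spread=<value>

Equity is a call on the firm's assets struck at D = 357.6815:
d₁ = [ln(V₀/D) + (r + σ²/2)T] / (σ√T)
   = [ln(415.9541/357.6815) + (0.0573 + 0.5·0.4423²)·4.5446] / (0.4423·√4.5446)
   = [0.150932 + 0.704934] / 0.942898 = 0.907697
d₂ = d₁ − σ√T = 0.907697 − 0.942898 = -0.035201
N(d₁) = 0.817981,  N(d₂) = 0.485960,  e^(−rT) = 0.770739
E₀ = V₀·N(d₁) − D·e^(−rT)·N(d₂)
   = 415.9541·0.817981 − 357.6815·0.770739·0.485960 = 206.273576
B₀ = V₀ − E₀ = 415.9541 − 206.273576 = 209.680524
spread = −(1/T)·ln(B₀/D) − r = −(1/4.5446)·ln(209.680524/357.6815) − 0.0573 = 0.06021482

spread=0.0602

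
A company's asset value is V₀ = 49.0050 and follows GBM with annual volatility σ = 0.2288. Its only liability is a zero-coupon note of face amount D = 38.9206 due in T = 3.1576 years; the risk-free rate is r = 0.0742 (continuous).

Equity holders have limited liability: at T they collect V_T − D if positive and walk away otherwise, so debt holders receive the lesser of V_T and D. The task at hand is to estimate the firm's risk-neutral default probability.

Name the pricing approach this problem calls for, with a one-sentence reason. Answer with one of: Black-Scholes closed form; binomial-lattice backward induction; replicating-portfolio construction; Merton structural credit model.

framework: Merton structural credit model

Key observation: assets follow a GBM and default happens iff V_T < 38.9206; valuing claims on that split (equity as a call, risky debt as the residual) is the structural model's definition.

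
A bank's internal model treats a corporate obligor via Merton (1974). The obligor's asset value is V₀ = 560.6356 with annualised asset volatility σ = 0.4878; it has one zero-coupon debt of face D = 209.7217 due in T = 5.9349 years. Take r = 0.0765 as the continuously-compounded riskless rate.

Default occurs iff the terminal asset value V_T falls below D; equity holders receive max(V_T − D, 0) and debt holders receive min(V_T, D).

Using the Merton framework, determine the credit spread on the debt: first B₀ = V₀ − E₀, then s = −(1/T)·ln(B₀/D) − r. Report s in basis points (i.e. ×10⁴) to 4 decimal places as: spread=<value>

Equity is a call on the firm's assets struck at D = 209.7217:
d₁ = [ln(V₀/D) + (r + σ²/2)T] / (σ√T)
   = [ln(560.6356/209.7217) + (0.0765 + 0.5·0.4878²)·5.9349] / (0.4878·√5.9349)
   = [0.983290 + 1.160121] / 1.188361 = 1.803669
d₂ = d₁ − σ√T = 1.803669 − 1.188361 = 0.615308
N(d₁) = 0.964358,  N(d₂) = 0.730824,  e^(−rT) = 0.635070
E₀ = V₀·N(d₁) − D·e^(−rT)·N(d₂)
   = 560.6356·0.964358 − 209.7217·0.635070·0.730824 = 443.316638
B₀ = V₀ − E₀ = 560.6356 − 443.316638 = 117.318962
spread = −(1/T)·ln(B₀/D) − r = −(1/5.9349)·ln(117.318962/209.7217) − 0.0765 = 0.02137613
in basis points: 0.02137613 × 10⁴ = 213.7613 bp

spread=213.7613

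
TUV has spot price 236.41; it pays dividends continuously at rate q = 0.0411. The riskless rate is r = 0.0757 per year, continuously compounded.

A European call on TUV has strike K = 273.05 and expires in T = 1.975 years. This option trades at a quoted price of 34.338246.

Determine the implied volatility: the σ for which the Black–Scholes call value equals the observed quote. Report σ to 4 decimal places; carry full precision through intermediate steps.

At σ = 0.3368 the Black–Scholes value reproduces the quote:
σ√T = 0.3368·√1.975 = 0.473321
d₁ = (ln(S/K) + (r−q+σ²/2)T) / (σ√T) = (ln(236.41/273.05) + (0.0757−0.0411+0.3368²/2)·1.975) / 0.473321 = (-0.144087 + 0.180351) / 0.473321 = 0.076616
d₂ = d₁ − σ√T = 0.076616 − 0.473321 = -0.396705
e^{−rT} = 0.861132
e^{−qT} = 0.922035
N(d₁) = 0.530536,  N(d₂) = 0.345793
V = S·e^{−qT}·N(d₁) − K·e^{−rT}·N(d₂) = 115.645177 − 81.306930 = 34.338246 (equal to the quote); since ∂V/∂σ > 0 for all σ, the implied volatility is unique

sigma = 0.3368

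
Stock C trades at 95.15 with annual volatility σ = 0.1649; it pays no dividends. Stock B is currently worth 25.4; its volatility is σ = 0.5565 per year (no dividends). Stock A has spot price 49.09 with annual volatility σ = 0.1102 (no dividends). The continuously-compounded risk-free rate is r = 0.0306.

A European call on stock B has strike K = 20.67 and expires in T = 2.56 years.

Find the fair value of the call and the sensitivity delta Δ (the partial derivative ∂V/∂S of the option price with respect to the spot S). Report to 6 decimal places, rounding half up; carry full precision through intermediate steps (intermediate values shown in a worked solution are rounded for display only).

σ√T = 0.5565·√2.56 = 0.890400
d₁ = (ln(S/K) + (r+σ²/2)T) / (σ√T) = (ln(25.4/20.67) + (0.0306+0.5565²/2)·2.56) / 0.890400 = (0.206066 + 0.474742) / 0.890400 = 0.764609
d₂ = d₁ − σ√T = 0.764609 − 0.890400 = -0.125791
e^{−rT} = 0.924654
N(d₁) = 0.777748,  N(d₂) = 0.449949
Call price V = S·N(d₁) − K·e^{−rT}·N(d₂) = 19.754794 − 8.599686 = 11.155109
Δ = N(d₁) = 0.777748

price = 11.155109
Δ = 0.777748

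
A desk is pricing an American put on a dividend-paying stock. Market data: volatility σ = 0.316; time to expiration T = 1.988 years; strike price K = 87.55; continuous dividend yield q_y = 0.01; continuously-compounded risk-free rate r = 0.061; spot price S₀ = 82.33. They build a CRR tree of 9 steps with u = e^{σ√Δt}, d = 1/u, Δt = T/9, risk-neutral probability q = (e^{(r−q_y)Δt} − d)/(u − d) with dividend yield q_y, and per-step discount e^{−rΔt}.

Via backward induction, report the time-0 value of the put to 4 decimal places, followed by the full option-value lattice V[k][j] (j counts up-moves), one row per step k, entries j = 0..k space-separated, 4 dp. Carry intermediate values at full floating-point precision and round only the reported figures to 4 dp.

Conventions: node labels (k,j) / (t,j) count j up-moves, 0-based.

params: Δt=0.22089 u=1.16011 d=0.86199 q=0.50094 e^(-rΔt)=0.98662
t_9 payoffs: 65.9198 58.4388 48.3705 34.8199 16.5827 0.0000 0.0000 0.0000 0.0000 0.0000
k=8: node(8,0) S=25.0934 payoff=62.4566 vs cont=61.3402 → 62.4566 [stop]  node(8,1) S=33.7722 payoff=53.7778 vs cont=52.6806 → 53.7778 [stop]  node(8,2) S=45.4526 payoff=42.0974 vs cont=41.0259 → 42.0974 [stop]  node(8,3) S=61.1728 payoff=26.3772 vs cont=25.3404 → 26.3772 [stop]  node(8,4) S=82.3300 payoff=5.2200 vs cont=8.1650 → 8.1650 [wait]  node(8,5) S=110.8046 payoff=0.0000 vs cont=0.0000 → 0.0000 [wait]  node(8,6) S=149.1273 payoff=0.0000 vs cont=0.0000 → 0.0000 [wait]  node(8,7) S=200.7044 payoff=0.0000 vs cont=0.0000 → 0.0000 [wait]  node(8,8) S=270.1198 payoff=0.0000 vs cont=0.0000 → 0.0000 [wait]
k=7: node(7,0) S=29.1112 payoff=58.4388 vs cont=57.3313 → 58.4388 [stop]  node(7,1) S=39.1795 payoff=48.3705 vs cont=47.2852 → 48.3705 [stop]  node(7,2) S=52.7301 payoff=34.8199 vs cont=33.7645 → 34.8199 [stop]  node(7,3) S=70.9673 payoff=16.5827 vs cont=17.0230 → 17.0230 [wait]  node(7,4) S=95.5120 payoff=0.0000 vs cont=4.0203 → 4.0203 [wait]  node(7,5) S=128.5457 payoff=0.0000 vs cont=0.0000 → 0.0000 [wait]  node(7,6) S=173.0044 payoff=0.0000 vs cont=0.0000 → 0.0000 [wait]  node(7,7) S=232.8395 payoff=0.0000 vs cont=0.0000 → 0.0000 [wait]
k=6: node(6,0) S=33.7722 payoff=53.7778 vs cont=52.6806 → 53.7778 [stop]  node(6,1) S=45.4526 payoff=42.0974 vs cont=41.0259 → 42.0974 [stop]  node(6,2) S=61.1728 payoff=26.3772 vs cont=25.5580 → 26.3772 [stop]  node(6,3) S=82.3300 payoff=5.2200 vs cont=10.3688 → 10.3688 [wait]  node(6,4) S=110.8046 payoff=0.0000 vs cont=1.9795 → 1.9795 [wait]  node(6,5) S=149.1273 payoff=0.0000 vs cont=0.0000 → 0.0000 [wait]  node(6,6) S=200.7044 payoff=0.0000 vs cont=0.0000 → 0.0000 [wait]
k=5: node(5,0) S=39.1795 payoff=48.3705 vs cont=47.2852 → 48.3705 [stop]  node(5,1) S=52.7301 payoff=34.8199 vs cont=33.7645 → 34.8199 [stop]  node(5,2) S=70.9673 payoff=16.5827 vs cont=18.1122 → 18.1122 [wait]  node(5,3) S=95.5120 payoff=0.0000 vs cont=6.0837 → 6.0837 [wait]  node(5,4) S=128.5457 payoff=0.0000 vs cont=0.9747 → 0.9747 [wait]  node(5,5) S=173.0044 payoff=0.0000 vs cont=0.0000 → 0.0000 [wait]
k=4: node(4,0) S=45.4526 payoff=42.0974 vs cont=41.0259 → 42.0974 [stop]  node(4,1) S=61.1728 payoff=26.3772 vs cont=26.0963 → 26.3772 [stop]  node(4,2) S=82.3300 payoff=5.2200 vs cont=11.9249 → 11.9249 [wait]  node(4,3) S=110.8046 payoff=0.0000 vs cont=3.4772 → 3.4772 [wait]  node(4,4) S=149.1273 payoff=0.0000 vs cont=0.4799 → 0.4799 [wait]
k=3: node(3,0) S=52.7301 payoff=34.8199 vs cont=33.7645 → 34.8199 [stop]  node(3,1) S=70.9673 payoff=16.5827 vs cont=18.8813 → 18.8813 [wait]  node(3,2) S=95.5120 payoff=0.0000 vs cont=7.5902 → 7.5902 [wait]  node(3,3) S=128.5457 payoff=0.0000 vs cont=1.9493 → 1.9493 [wait]
k=2: node(2,0) S=61.1728 payoff=26.3772 vs cont=26.4765 → 26.4765 [wait]  node(2,1) S=82.3300 payoff=5.2200 vs cont=13.0481 → 13.0481 [wait]  node(2,2) S=110.8046 payoff=0.0000 vs cont=4.7007 → 4.7007 [wait]
k=1: node(1,0) S=70.9673 payoff=16.5827 vs cont=19.4854 → 19.4854 [wait]  node(1,1) S=95.5120 payoff=0.0000 vs cont=8.7479 → 8.7479 [wait]
k=0: node(0,0) S=82.3300 payoff=5.2200 vs cont=13.9177 → 13.9177 [wait]

price = 13.9177
tree:
13.9177
19.4854 8.7479
26.4765 13.0481 4.7007
34.8199 18.8813 7.5902 1.9493
42.0974 26.3772 11.9249 3.4772 0.4799
48.3705 34.8199 18.1122 6.0837 0.9747 0.0000
53.7778 42.0974 26.3772 10.3688 1.9795 0.0000 0.0000
58.4388 48.3705 34.8199 17.0230 4.0203 0.0000 0.0000 0.0000
62.4566 53.7778 42.0974 26.3772 8.1650 0.0000 0.0000 0.0000 0.0000
65.9198 58.4388 48.3705 34.8199 16.5827 0.0000 0.0000 0.0000 0.0000 0.0000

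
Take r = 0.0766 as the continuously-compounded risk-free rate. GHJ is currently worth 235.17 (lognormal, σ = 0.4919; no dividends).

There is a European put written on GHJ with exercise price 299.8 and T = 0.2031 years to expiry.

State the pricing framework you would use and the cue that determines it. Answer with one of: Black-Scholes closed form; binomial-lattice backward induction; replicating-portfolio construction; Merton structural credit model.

Key observation: a European-exercise option on GHJ struck at 299.8 — a GBM underlying with constant parameters — admits an analytic price: the data contain no early exercise, no discrete tree, no debt structure.

framework: Black-Scholes closed form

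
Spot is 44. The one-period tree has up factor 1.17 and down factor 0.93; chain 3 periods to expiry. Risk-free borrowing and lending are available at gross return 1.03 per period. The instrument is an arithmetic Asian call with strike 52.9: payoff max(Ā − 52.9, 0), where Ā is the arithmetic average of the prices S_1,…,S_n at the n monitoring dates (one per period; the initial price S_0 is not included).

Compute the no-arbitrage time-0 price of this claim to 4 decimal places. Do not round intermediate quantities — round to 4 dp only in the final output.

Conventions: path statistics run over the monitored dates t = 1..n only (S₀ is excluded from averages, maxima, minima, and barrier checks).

price = 0.7970

With p* = (R−d)/(u−d) = 0.4167, sum probability × payoff across the paths and divide by R^3.
Enumerate all 2^3 = 8 price paths (U = up ×1.17, D = down ×0.93); each path with k up-moves has probability p*^k·(1−p*)^(3−k).
DDD: Ā=38.1224, payoff=0.0000, prob=0.198495
UDD: Ā=47.9605, payoff=0.0000, prob=0.141782
DUD: Ā=44.4405, payoff=0.0000, prob=0.141782
UUD: Ā=55.9090, payoff=3.0090, prob=0.101273
DDU: Ā=41.1669, payoff=0.0000, prob=0.141782
UDU: Ā=51.7906, payoff=0.0000, prob=0.101273
DUU: Ā=48.2706, payoff=0.0000, prob=0.101273
UUU: Ā=60.7275, payoff=7.8275, prob=0.072338
Price = Σ prob·payoff / R^3 = 0.870958 / 1.092727 = 0.7970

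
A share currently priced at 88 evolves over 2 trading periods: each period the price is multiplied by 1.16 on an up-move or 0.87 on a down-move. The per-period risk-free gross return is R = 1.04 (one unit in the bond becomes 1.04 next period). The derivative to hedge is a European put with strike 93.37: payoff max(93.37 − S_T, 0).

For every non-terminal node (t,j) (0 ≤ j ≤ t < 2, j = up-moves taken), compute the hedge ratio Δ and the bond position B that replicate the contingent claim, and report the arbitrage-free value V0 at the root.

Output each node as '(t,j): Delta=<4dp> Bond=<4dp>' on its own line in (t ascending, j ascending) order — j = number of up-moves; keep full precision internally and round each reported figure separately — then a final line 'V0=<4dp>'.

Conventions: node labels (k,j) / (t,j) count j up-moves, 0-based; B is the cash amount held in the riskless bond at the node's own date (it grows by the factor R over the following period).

Risk-neutral probability p* = (R−d)/(u−d) = (1.04−0.87)/(1.16−0.87) = 0.5862.
Terminal payoffs: V(2,0)=26.7628, V(2,1)=4.5604, V(2,2)=0.0000
(1,0): S=76.5600. Δ = (V_up−V_dn)/(S_up−S_dn) = (4.5604−26.7628)/(88.8096−66.6072) = -1.0000. V = [p*·4.5604 + (1−p*)·26.7628]/1.04 = 13.2188. B = V − Δ·S = 89.7788.
(1,1): S=102.0800. Δ = (V_up−V_dn)/(S_up−S_dn) = (0.0000−4.5604)/(118.4128−88.8096) = -0.1541. V = [p*·0.0000 + (1−p*)·4.5604]/1.04 = 1.8145. B = V − Δ·S = 17.5400.
(0,0): S=88.0000. Δ = (V_up−V_dn)/(S_up−S_dn) = (1.8145−13.2188)/(102.0800−76.5600) = -0.4469. V = [p*·1.8145 + (1−p*)·13.2188]/1.04 = 6.2822. B = V − Δ·S = 45.6076.
Sanity check at the root: Δ(0,0)·S0 + B(0,0) reproduces V0 = 6.2822.

(0,0): Delta=-0.4469 Bond=45.6076
(1,0): Delta=-1.0000 Bond=89.7788
(1,1): Delta=-0.1541 Bond=17.5400
V0=6.2822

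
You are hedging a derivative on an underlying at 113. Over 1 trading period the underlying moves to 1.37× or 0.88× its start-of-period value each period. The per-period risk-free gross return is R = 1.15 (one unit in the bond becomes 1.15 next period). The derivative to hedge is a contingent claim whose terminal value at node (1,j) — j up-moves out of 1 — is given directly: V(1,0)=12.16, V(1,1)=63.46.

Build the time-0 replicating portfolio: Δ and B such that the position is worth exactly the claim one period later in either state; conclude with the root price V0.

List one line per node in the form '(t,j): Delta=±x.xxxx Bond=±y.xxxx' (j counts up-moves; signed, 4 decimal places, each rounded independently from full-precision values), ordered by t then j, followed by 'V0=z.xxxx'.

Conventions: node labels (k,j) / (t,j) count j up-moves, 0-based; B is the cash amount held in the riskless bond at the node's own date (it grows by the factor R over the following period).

(0,0): Delta=0.9265 Bond=-69.5397
V0=35.1542

No-arbitrage ⇒ martingale measure with p* = (R−d)/(u−d) = 0.5510.
Payoffs at expiry: V(1,0)=12.1600, V(1,1)=63.4600
Node (0,0) S=113.0000: V=(p*·63.4600+(1−p*)·12.1600)/1.15=35.1542; Δ=(63.4600−12.1600)/(154.8100−99.4400)=0.9265; B=V−Δ·S=-69.5397
Check: Δ(0,0)·S0 + B(0,0) = 35.1542 = V0.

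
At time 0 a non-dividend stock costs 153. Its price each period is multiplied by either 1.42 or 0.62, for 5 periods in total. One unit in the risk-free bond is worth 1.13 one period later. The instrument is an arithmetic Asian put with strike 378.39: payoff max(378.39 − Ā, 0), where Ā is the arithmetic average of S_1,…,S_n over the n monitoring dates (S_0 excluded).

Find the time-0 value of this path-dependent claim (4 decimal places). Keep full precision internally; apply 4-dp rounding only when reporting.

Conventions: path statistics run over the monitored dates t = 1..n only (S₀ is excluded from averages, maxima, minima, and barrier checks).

price = 90.8727

Under the martingale measure an up-move has probability p* = 0.6375; value the claim as the probability-weighted average of per-path payoffs, discounted 5 periods at R = 1.13.
Enumerate all 2^5 = 32 price paths (U = up ×1.42, D = down ×0.62); each path with k up-moves has probability p*^k·(1−p*)^(5−k).
DDDDD: Ā=45.3524, payoff=333.0376, prob=0.006260
UDDDD: Ā=103.8716, payoff=274.5184, prob=0.011008
DUDDD: Ā=79.3916, payoff=298.9984, prob=0.011008
UUDDD: Ā=181.8324, payoff=196.5576, prob=0.019359
DDUDD: Ā=64.2140, payoff=314.1760, prob=0.011008
UDUDD: Ā=147.0708, payoff=231.3192, prob=0.019359
DUUDD: Ā=122.5908, payoff=255.7992, prob=0.019359
UUUDD: Ā=280.7726, payoff=97.6174, prob=0.034045
DDDUD: Ā=54.8039, payoff=323.5861, prob=0.011008
UDDUD: Ā=125.5187, payoff=252.8713, prob=0.019359
DUDUD: Ā=101.0387, payoff=277.3513, prob=0.019359
UUDUD: Ā=231.4111, payoff=146.9789, prob=0.034045
DDUUD: Ā=85.8611, payoff=292.5289, prob=0.019359
UDUUD: Ā=196.6495, payoff=181.7405, prob=0.034045
DUUUD: Ā=172.1695, payoff=206.2205, prob=0.034045
UUUUD: Ā=394.3237, payoff=0.0000, prob=0.059873
DDDDU: Ā=48.9696, payoff=329.4204, prob=0.011008
UDDDU: Ā=112.1563, payoff=266.2337, prob=0.019359
DUDDU: Ā=87.6763, payoff=290.7137, prob=0.019359
UUDDU: Ā=200.8070, payoff=177.5830, prob=0.034045
DDUDU: Ā=72.4987, payoff=305.8913, prob=0.019359
UDUDU: Ā=166.0454, payoff=212.3446, prob=0.034045
DUUDU: Ā=141.5654, payoff=236.8246, prob=0.034045
UUUDU: Ā=324.2304, payoff=54.1596, prob=0.059873
DDDUU: Ā=63.0886, payoff=315.3014, prob=0.019359
UDDUU: Ā=144.4932, payoff=233.8968, prob=0.034045
DUDUU: Ā=120.0132, payoff=258.3768, prob=0.034045
UUDUU: Ā=274.8689, payoff=103.5211, prob=0.059873
DDUUU: Ā=104.8356, payoff=273.5544, prob=0.034045
UDUUU: Ā=240.1073, payoff=138.2827, prob=0.059873
DUUUU: Ā=215.6273, payoff=162.7627, prob=0.059873
UUUUU: Ā=493.8562, payoff=0.0000, prob=0.105293
Price = Σ prob·payoff / R^5 = 167.427018 / 1.842435 = 90.8727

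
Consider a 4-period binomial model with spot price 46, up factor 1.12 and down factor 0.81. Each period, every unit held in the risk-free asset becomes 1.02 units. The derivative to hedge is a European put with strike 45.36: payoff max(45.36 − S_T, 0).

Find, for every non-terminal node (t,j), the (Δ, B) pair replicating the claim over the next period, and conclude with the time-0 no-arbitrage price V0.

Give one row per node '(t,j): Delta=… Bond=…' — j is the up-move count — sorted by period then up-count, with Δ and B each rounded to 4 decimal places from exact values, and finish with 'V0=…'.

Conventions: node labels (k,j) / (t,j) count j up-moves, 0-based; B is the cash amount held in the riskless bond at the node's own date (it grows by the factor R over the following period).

(0,0): Delta=-0.3834 Bond=21.3878
(1,0): Delta=-0.7332 Bond=34.8485
(1,1): Delta=-0.2629 Bond=15.6095
(2,0): Delta=-1.0000 Bond=43.5986
(2,1): Delta=-0.6413 Bond=31.7106
(2,2): Delta=-0.1326 Bond=8.4031
(3,0): Delta=-1.0000 Bond=44.4706
(3,1): Delta=-1.0000 Bond=44.4706
(3,2): Delta=-0.5177 Bond=26.5706
(3,3): Delta=0.0000 Bond=0.0000
V0=3.7521

Under the risk-neutral measure, an up-move has probability p* = (R−d)/(u−d) = 0.6774 and values discount at R = 1.02.
Terminal payoffs: V(4,0)=25.5585, V(4,1)=17.9802, V(4,2)=7.5015, V(4,3)=0.0000, V(4,4)=0.0000
  t=3,j=0: stock 24.4463 → up 27.3798 (V=17.9802), down 19.8015 (V=25.5585). Price 20.0243; hedge Δ=-1.0000, bond B=44.4706.
  t=3,j=1: stock 33.8023 → up 37.8585 (V=7.5015), down 27.3798 (V=17.9802). Price 10.6683; hedge Δ=-1.0000, bond B=44.4706.
  t=3,j=2: stock 46.7389 → up 52.3476 (V=0.0000), down 37.8585 (V=7.5015). Price 2.3724; hedge Δ=-0.5177, bond B=26.5706.
  t=3,j=3: stock 64.6267 → up 72.3819 (V=0.0000), down 52.3476 (V=0.0000). Price 0.0000; hedge Δ=0.0000, bond B=0.0000.
  t=2,j=0: stock 30.1806 → up 33.8023 (V=10.6683), down 24.4463 (V=20.0243). Price 13.4180; hedge Δ=-1.0000, bond B=43.5986.
  t=2,j=1: stock 41.7312 → up 46.7389 (V=2.3724), down 33.8023 (V=10.6683). Price 4.9495; hedge Δ=-0.6413, bond B=31.7106.
  t=2,j=2: stock 57.7024 → up 64.6267 (V=0.0000), down 46.7389 (V=2.3724). Price 0.7503; hedge Δ=-0.1326, bond B=8.4031.
  t=1,j=0: stock 37.2600 → up 41.7312 (V=4.9495), down 30.1806 (V=13.4180). Price 7.5307; hedge Δ=-0.7332, bond B=34.8485.
  t=1,j=1: stock 51.5200 → up 57.7024 (V=0.7503), down 41.7312 (V=4.9495). Price 2.0636; hedge Δ=-0.2629, bond B=15.6095.
  t=0,j=0: stock 46.0000 → up 51.5200 (V=2.0636), down 37.2600 (V=7.5307). Price 3.7521; hedge Δ=-0.3834, bond B=21.3878.
Sanity check at the root: Δ(0,0)·S0 + B(0,0) reproduces V0 = 3.7521.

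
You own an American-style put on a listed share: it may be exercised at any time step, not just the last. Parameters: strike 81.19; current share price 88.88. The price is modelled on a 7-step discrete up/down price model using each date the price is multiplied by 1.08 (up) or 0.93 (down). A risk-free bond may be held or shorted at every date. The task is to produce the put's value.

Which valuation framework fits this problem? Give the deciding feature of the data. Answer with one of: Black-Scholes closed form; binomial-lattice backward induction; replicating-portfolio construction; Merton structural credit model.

framework: binomial-lattice backward induction

Key observation: an American put (K = 81.19, S₀ = 88.88) on a 7-date tree has no closed form — the optimal stopping decision is embedded and must be resolved recursively from expiry.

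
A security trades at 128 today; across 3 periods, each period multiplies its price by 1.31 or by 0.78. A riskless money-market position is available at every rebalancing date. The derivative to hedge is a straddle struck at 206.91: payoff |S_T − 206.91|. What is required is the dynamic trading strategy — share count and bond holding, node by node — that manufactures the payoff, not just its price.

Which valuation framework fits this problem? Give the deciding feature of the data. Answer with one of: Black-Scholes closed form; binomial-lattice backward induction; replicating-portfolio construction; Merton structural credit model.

Key observation: the mandate to exhibit the hedge at every date and state singles out the replicating-portfolio construction on the 3-period tree with factors 1.31 and 0.78 from 128.

framework: replicating-portfolio construction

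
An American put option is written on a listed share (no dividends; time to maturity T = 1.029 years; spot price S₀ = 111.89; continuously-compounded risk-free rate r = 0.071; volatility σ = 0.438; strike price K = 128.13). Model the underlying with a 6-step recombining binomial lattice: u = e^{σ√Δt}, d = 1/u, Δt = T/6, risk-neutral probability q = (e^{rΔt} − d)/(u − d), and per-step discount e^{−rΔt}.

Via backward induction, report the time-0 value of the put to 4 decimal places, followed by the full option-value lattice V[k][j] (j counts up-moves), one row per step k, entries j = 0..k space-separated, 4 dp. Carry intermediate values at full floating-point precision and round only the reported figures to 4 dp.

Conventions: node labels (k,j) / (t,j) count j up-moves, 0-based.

Δt=0.17150  u=1.19888  d=0.83411  q=0.48836  discount=0.98790
step 6 (expiry): payoffs max(K−S,0) = 90.4476 73.9686 50.2832 16.2400 0.0000 0.0000 0.0000
k=5: (k=5,j=0): S=45.1767, K−S=82.9533, hold=81.4026 ⇒ V=82.9533 exercise | (k=5,j=1): S=64.9330, K−S=63.1970, hold=61.6463 ⇒ V=63.1970 exercise | (k=5,j=2): S=93.3288, K−S=34.8012, hold=33.2504 ⇒ V=34.8012 exercise | (k=5,j=3): S=134.1426, K−S=0.0000, hold=8.2084 ⇒ V=8.2084 continue | (k=5,j=4): S=192.8046, K−S=0.0000, hold=0.0000 ⇒ V=0.0000 continue | (k=5,j=5): S=277.1202, K−S=0.0000, hold=0.0000 ⇒ V=0.0000 continue
k=4: (k=4,j=0): S=54.1614, K−S=73.9686, hold=72.4179 ⇒ V=73.9686 exercise | (k=4,j=1): S=77.8468, K−S=50.2832, hold=48.7325 ⇒ V=50.2832 exercise | (k=4,j=2): S=111.8900, K−S=16.2400, hold=21.5502 ⇒ V=21.5502 continue | (k=4,j=3): S=160.8207, K−S=0.0000, hold=4.1489 ⇒ V=4.1489 continue | (k=4,j=4): S=231.1494, K−S=0.0000, hold=0.0000 ⇒ V=0.0000 continue
k=3: (k=3,j=0): S=64.9330, K−S=63.1970, hold=61.6463 ⇒ V=63.1970 exercise | (k=3,j=1): S=93.3288, K−S=34.8012, hold=35.8124 ⇒ V=35.8124 continue | (k=3,j=2): S=134.1426, K−S=0.0000, hold=12.8941 ⇒ V=12.8941 continue | (k=3,j=3): S=192.8046, K−S=0.0000, hold=2.0970 ⇒ V=2.0970 continue
k=2: (k=2,j=0): S=77.8468, K−S=50.2832, hold=49.2204 ⇒ V=50.2832 exercise | (k=2,j=1): S=111.8900, K−S=16.2400, hold=24.3220 ⇒ V=24.3220 continue | (k=2,j=2): S=160.8207, K−S=0.0000, hold=7.5290 ⇒ V=7.5290 continue
k=1: (k=1,j=0): S=93.3288, K−S=34.8012, hold=37.1496 ⇒ V=37.1496 continue | (k=1,j=1): S=134.1426, K−S=0.0000, hold=15.9258 ⇒ V=15.9258 continue
k=0: (k=0,j=0): S=111.8900, K−S=16.2400, hold=26.4605 ⇒ V=26.4605 continue

price = 26.4605
tree:
26.4605
37.1496 15.9258
50.2832 24.3220 7.5290
63.1970 35.8124 12.8941 2.0970
73.9686 50.2832 21.5502 4.1489 0.0000
82.9533 63.1970 34.8012 8.2084 0.0000 0.0000
90.4476 73.9686 50.2832 16.2400 0.0000 0.0000 0.0000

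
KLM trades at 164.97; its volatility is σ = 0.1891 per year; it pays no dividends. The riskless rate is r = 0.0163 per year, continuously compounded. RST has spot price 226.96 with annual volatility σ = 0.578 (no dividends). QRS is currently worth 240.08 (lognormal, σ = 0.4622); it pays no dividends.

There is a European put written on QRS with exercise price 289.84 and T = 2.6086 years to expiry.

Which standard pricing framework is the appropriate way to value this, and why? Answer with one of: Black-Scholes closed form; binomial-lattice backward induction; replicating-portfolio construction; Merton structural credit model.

Key observation: with QRS following a GBM at constant σ and r, the European put struck at 289.84 prices in closed form — nothing here needs a stepwise model or a balance sheet.

framework: Black-Scholes closed form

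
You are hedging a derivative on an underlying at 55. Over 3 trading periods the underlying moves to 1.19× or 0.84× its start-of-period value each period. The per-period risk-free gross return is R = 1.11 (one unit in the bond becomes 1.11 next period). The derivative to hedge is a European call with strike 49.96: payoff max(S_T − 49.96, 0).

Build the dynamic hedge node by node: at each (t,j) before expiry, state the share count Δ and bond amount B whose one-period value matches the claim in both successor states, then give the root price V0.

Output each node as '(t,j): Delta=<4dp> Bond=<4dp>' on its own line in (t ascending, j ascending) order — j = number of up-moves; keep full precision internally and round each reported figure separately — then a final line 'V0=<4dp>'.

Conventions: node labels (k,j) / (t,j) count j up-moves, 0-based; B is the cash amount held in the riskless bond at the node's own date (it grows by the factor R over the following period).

(0,0): Delta=0.9139 Bond=-31.3092
(1,0): Delta=0.6646 Bond=-23.2369
(1,1): Delta=0.9660 Bond=-38.1654
(2,0): Delta=0.0000 Bond=0.0000
(2,1): Delta=0.8036 Bond=-33.4353
(2,2): Delta=1.0000 Bond=-45.0090
V0=18.9553

Arbitrage-free pricing uses the up-move probability p* = (R−d)/(u−d) = 0.7714, discounting each step at R = 1.11.
At maturity the claim pays: V(3,0)=0.0000, V(3,1)=0.0000, V(3,2)=15.4638, V(3,3)=42.7237
  t=2,j=0: stock 38.8080 → up 46.1815 (V=0.0000), down 32.5987 (V=0.0000). Price 0.0000; hedge Δ=0.0000, bond B=0.0000.
  t=2,j=1: stock 54.9780 → up 65.4238 (V=15.4638), down 46.1815 (V=0.0000). Price 10.7471; hedge Δ=0.8036, bond B=-33.4353.
  t=2,j=2: stock 77.8855 → up 92.6837 (V=42.7237), down 65.4238 (V=15.4638). Price 32.8765; hedge Δ=1.0000, bond B=-45.0090.
  t=1,j=0: stock 46.2000 → up 54.9780 (V=10.7471), down 38.8080 (V=0.0000). Price 7.4690; hedge Δ=0.6646, bond B=-23.2369.
  t=1,j=1: stock 65.4500 → up 77.8855 (V=32.8765), down 54.9780 (V=10.7471). Price 25.0616; hedge Δ=0.9660, bond B=-38.1654.
  t=0,j=0: stock 55.0000 → up 65.4500 (V=25.0616), down 46.2000 (V=7.4690). Price 18.9553; hedge Δ=0.9139, bond B=-31.3092.
Check: Δ(0,0)·S0 + B(0,0) = 18.9553 = V0.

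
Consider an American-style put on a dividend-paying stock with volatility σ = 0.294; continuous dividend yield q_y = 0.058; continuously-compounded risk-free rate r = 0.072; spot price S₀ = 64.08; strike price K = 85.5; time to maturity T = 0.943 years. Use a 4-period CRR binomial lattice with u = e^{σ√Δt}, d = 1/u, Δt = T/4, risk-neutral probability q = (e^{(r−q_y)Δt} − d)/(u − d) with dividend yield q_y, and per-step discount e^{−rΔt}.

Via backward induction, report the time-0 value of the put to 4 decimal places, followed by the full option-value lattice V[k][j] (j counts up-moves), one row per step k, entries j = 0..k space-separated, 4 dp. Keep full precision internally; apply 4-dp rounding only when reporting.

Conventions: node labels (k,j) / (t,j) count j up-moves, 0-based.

price = 21.9138
tree:
21.9138
29.9445 13.8585
37.3349 21.4200 6.0301
43.7422 29.9445 11.5875 0.1270
49.2972 37.3349 21.4200 0.2464 0.0000

Δt=0.23575  u=1.15344  d=0.86697  q=0.47591  discount=0.98317
step 4 (expiry): payoffs max(K−S,0) = 49.2972 37.3349 21.4200 0.2464 0.0000
k=3: (k=3,j=0): S=41.7578, K−S=43.7422, hold=42.8703 ⇒ V=43.7422 exercise | (k=3,j=1): S=55.5555, K−S=29.9445, hold=29.2599 ⇒ V=29.9445 exercise | (k=3,j=2): S=73.9125, K−S=11.5875, hold=11.1523 ⇒ V=11.5875 exercise | (k=3,j=3): S=98.3349, K−S=0.0000, hold=0.1270 ⇒ V=0.1270 continue
k=2: (k=2,j=0): S=48.1651, K−S=37.3349, hold=36.5500 ⇒ V=37.3349 exercise | (k=2,j=1): S=64.0800, K−S=21.4200, hold=20.8512 ⇒ V=21.4200 exercise | (k=2,j=2): S=85.2536, K−S=0.2464, hold=6.0301 ⇒ V=6.0301 continue
k=1: (k=1,j=0): S=55.5555, K−S=29.9445, hold=29.2599 ⇒ V=29.9445 exercise | (k=1,j=1): S=73.9125, K−S=11.5875, hold=13.8585 ⇒ V=13.8585 continue
k=0: (k=0,j=0): S=64.0800, K−S=21.4200, hold=21.9138 ⇒ V=21.9138 continue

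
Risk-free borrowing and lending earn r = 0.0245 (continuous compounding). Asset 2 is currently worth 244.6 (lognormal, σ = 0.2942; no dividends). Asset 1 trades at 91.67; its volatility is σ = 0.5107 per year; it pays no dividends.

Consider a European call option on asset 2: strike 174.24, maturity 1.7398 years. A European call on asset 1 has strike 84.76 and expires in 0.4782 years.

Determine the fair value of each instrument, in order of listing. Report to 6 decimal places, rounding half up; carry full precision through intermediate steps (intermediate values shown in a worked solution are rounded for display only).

[asset 2 call K=174.24]
σ√T = 0.2942·√1.7398 = 0.388054
d₁ = (ln(S/K) + (r+σ²/2)T) / (σ√T) = (ln(244.6/174.24) + (0.0245+0.2942²/2)·1.7398) / 0.388054 = (0.339191 + 0.117918) / 0.388054 = 1.177951
d₂ = d₁ − σ√T = 1.177951 − 0.388054 = 0.789897
e^{−rT} = 0.958271
N(d₁) = 0.880592,  N(d₂) = 0.785206
price = S·N(d₁) − K·e^{−rT}·N(d₂) = 215.392774 − 131.105099 = 84.287675
[asset 1 call K=84.76]
σ√T = 0.5107·√0.4782 = 0.353159
d₁ = (ln(S/K) + (r+σ²/2)T) / (σ√T) = (ln(91.67/84.76) + (0.0245+0.5107²/2)·0.4782) / 0.353159 = (0.078371 + 0.074077) / 0.353159 = 0.431669
d₂ = d₁ − σ√T = 0.431669 − 0.353159 = 0.078510
e^{−rT} = 0.988352
N(d₁) = 0.667009,  N(d₂) = 0.531289
price = S·N(d₁) − K·e^{−rT}·N(d₂) = 61.144730 − 44.507533 = 16.637197

price(asset 2 call K=174.24) = 84.287675
price(asset 1 call K=84.76) = 16.637197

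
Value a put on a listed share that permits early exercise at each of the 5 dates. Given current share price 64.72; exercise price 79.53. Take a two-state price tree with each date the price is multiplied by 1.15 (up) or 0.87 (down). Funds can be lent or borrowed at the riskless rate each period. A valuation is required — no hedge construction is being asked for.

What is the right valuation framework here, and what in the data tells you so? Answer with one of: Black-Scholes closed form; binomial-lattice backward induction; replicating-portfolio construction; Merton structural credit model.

framework: binomial-lattice backward induction

Key observation: with exercise allowed before expiry on a discrete up/down model (5 steps from spot 64.72), the strike-79.53 put's value must be rolled back through the tree testing early exercise at each node.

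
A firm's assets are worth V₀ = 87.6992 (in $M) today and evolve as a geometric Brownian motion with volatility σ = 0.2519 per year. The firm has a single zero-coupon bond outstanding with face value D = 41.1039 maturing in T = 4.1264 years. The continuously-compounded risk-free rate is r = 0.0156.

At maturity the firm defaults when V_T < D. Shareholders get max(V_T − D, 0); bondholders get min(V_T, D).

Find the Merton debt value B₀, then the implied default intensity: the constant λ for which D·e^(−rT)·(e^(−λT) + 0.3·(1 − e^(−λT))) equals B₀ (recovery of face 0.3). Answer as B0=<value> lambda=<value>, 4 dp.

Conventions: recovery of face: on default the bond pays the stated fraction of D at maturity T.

With assets at 87.6992 and a single debt payment of 41.1039 at 4.1264 years:
d₁ = [ln(V₀/D) + (r + σ²/2)T] / (σ√T)
   = [ln(87.6992/41.1039) + (0.0156 + 0.5·0.2519²)·4.1264] / (0.2519·√4.1264)
   = [0.757810 + 0.195289] / 0.511698 = 1.862620
d₂ = d₁ − σ√T = 1.862620 − 0.511698 = 1.350922
N(d₁) = 0.968742,  N(d₂) = 0.911640,  e^(−rT) = 0.937656
E₀ = V₀·N(d₁) − D·e^(−rT)·N(d₂)
   = 87.6992·0.968742 − 41.1039·0.937656·0.911640 = 49.822100
B₀ = V₀ − E₀ = 87.6992 − 49.822100 = 37.877100
e^(−λT) = (B₀·e^(rT)/D − 0.3)/(1 − 0.3) = (37.8771·1.066489/41.1039 − 0.3)/0.7 = 0.97537968
λ = −ln(0.97537968)/4.1264 = 0.006041

B0=37.8771 lambda=0.0060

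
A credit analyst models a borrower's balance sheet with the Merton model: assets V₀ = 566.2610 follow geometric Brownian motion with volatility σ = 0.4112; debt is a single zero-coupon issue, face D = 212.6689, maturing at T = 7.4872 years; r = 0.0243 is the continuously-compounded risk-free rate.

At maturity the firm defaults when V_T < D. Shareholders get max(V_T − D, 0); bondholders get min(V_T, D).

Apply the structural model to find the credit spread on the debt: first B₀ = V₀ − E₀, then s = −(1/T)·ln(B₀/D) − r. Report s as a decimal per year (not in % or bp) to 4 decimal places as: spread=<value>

spread=0.0205

Work the structural quantities from V₀ = 566.2610 against face 212.6689:
d₁ = [ln(V₀/D) + (r + σ²/2)T] / (σ√T)
   = [ln(566.2610/212.6689) + (0.0243 + 0.5·0.4112²)·7.4872] / (0.4112·√7.4872)
   = [0.979319 + 0.814927] / 1.125156 = 1.594664
d₂ = d₁ − σ√T = 1.594664 − 1.125156 = 0.469508
N(d₁) = 0.944606,  N(d₂) = 0.680647,  e^(−rT) = 0.833652
E₀ = V₀·N(d₁) − D·e^(−rT)·N(d₂)
   = 566.2610·0.944606 − 212.6689·0.833652·0.680647 = 414.220573
B₀ = V₀ − E₀ = 566.2610 − 414.220573 = 152.040427
spread = −(1/T)·ln(B₀/D) − r = −(1/7.4872)·ln(152.040427/212.6689) − 0.0243 = 0.02052184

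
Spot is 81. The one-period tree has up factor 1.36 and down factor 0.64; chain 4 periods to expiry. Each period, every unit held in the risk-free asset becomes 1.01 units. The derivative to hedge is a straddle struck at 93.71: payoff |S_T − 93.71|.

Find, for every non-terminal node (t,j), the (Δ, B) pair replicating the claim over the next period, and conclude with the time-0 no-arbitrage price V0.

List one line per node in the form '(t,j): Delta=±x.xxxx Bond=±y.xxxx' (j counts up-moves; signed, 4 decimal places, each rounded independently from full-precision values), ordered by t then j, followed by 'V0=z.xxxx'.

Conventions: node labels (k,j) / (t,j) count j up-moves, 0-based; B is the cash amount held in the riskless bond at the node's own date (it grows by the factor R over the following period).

(0,0): Delta=0.1330 Bond=41.4707
(1,0): Delta=-0.4910 Bond=74.2349
(1,1): Delta=0.4108 Bond=11.2846
(2,0): Delta=-1.0000 Bond=91.8635
(2,1): Delta=-0.2645 Bond=59.0036
(2,2): Delta=0.7114 Bond=-33.6355
(3,0): Delta=-1.0000 Bond=92.7822
(3,1): Delta=-1.0000 Bond=92.7822
(3,2): Delta=0.0630 Bond=28.1991
(3,3): Delta=1.0000 Bond=-92.7822
V0=52.2431

Risk-neutral probability p* = (R−d)/(u−d) = (1.01−0.64)/(1.36−0.64) = 0.5139.
At maturity the claim pays: V(4,0)=80.1205, V(4,1)=64.8322, V(4,2)=32.3447, V(4,3)=36.6912, V(4,4)=183.3926
(3,0): S=21.2337. Δ = (V_up−V_dn)/(S_up−S_dn) = (64.8322−80.1205)/(28.8778−13.5895) = -1.0000. V = [p*·64.8322 + (1−p*)·80.1205]/1.01 = 71.5485. B = V − Δ·S = 92.7822.
(3,1): S=45.1215. Δ = (V_up−V_dn)/(S_up−S_dn) = (32.3447−64.8322)/(61.3653−28.8778) = -1.0000. V = [p*·32.3447 + (1−p*)·64.8322]/1.01 = 47.6606. B = V − Δ·S = 92.7822.
(3,2): S=95.8833. Δ = (V_up−V_dn)/(S_up−S_dn) = (36.6912−32.3447)/(130.4012−61.3653) = 0.0630. V = [p*·36.6912 + (1−p*)·32.3447]/1.01 = 34.2360. B = V − Δ·S = 28.1991.
(3,3): S=203.7519. Δ = (V_up−V_dn)/(S_up−S_dn) = (183.3926−36.6912)/(277.1026−130.4012) = 1.0000. V = [p*·183.3926 + (1−p*)·36.6912]/1.01 = 110.9698. B = V − Δ·S = -92.7822.
(2,0): S=33.1776. Δ = (V_up−V_dn)/(S_up−S_dn) = (47.6606−71.5485)/(45.1215−21.2337) = -1.0000. V = [p*·47.6606 + (1−p*)·71.5485]/1.01 = 58.6859. B = V − Δ·S = 91.8635.
(2,1): S=70.5024. Δ = (V_up−V_dn)/(S_up−S_dn) = (34.2360−47.6606)/(95.8833−45.1215) = -0.2645. V = [p*·34.2360 + (1−p*)·47.6606]/1.01 = 40.3583. B = V − Δ·S = 59.0036.
(2,2): S=149.8176. Δ = (V_up−V_dn)/(S_up−S_dn) = (110.9698−34.2360)/(203.7519−95.8833) = 0.7114. V = [p*·110.9698 + (1−p*)·34.2360]/1.01 = 72.9392. B = V − Δ·S = -33.6355.
(1,0): S=51.8400. Δ = (V_up−V_dn)/(S_up−S_dn) = (40.3583−58.6859)/(70.5024−33.1776) = -0.4910. V = [p*·40.3583 + (1−p*)·58.6859]/1.01 = 48.7798. B = V − Δ·S = 74.2349.
(1,1): S=110.1600. Δ = (V_up−V_dn)/(S_up−S_dn) = (72.9392−40.3583)/(149.8176−70.5024) = 0.4108. V = [p*·72.9392 + (1−p*)·40.3583]/1.01 = 56.5359. B = V − Δ·S = 11.2846.
(0,0): S=81.0000. Δ = (V_up−V_dn)/(S_up−S_dn) = (56.5359−48.7798)/(110.1600−51.8400) = 0.1330. V = [p*·56.5359 + (1−p*)·48.7798]/1.01 = 52.2431. B = V − Δ·S = 41.4707.
Sanity check at the root: Δ(0,0)·S0 + B(0,0) reproduces V0 = 52.2431.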